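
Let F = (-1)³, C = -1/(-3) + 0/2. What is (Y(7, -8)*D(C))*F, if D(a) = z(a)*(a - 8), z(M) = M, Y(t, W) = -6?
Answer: -46/3 ≈ -15.333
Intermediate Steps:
C = ⅓ (C = -1*(-⅓) + 0*(½) = ⅓ + 0 = ⅓ ≈ 0.33333)
F = -1
D(a) = a*(-8 + a) (D(a) = a*(a - 8) = a*(-8 + a))
(Y(7, -8)*D(C))*F = -2*(-8 + ⅓)*(-1) = -2*(-23)/3*(-1) = -6*(-23/9)*(-1) = (46/3)*(-1) = -46/3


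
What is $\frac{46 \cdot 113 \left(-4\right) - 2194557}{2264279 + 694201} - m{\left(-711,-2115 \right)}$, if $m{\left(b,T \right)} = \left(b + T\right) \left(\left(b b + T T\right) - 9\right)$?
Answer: $\frac{41625549588946411}{2958480} \approx 1.407 \cdot 10^{10}$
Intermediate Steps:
$m{\left(b,T \right)} = \left(T + b\right) \left(-9 + T^{2} + b^{2}\right)$ ($m{\left(b,T \right)} = \left(T + b\right) \left(\left(b^{2} + T^{2}\right) - 9\right) = \left(T + b\right) \left(\left(T^{2} + b^{2}\right) - 9\right) = \left(T + b\right) \left(-9 + T^{2} + b^{2}\right)$)
$\frac{46 \cdot 113 \left(-4\right) - 2194557}{2264279 + 694201} - m{\left(-711,-2115 \right)} = \frac{46 \cdot 113 \left(-4\right) - 2194557}{2264279 + 694201} - \left(\left(-2115\right)^{3} + \left(-711\right)^{3} - -19035 - -6399 - 2115 \left(-711\right)^{2} - 711 \left(-2115\right)^{2}\right) = \frac{5198 \left(-4\right) - 2194557}{2958480} - \left(-9460870875 - 359425431 + 19035 + 6399 - 1069176915 - 3180462975\right) = \left(-20792 - 2194557\right) \frac{1}{2958480} - \left(-9460870875 - 359425431 + 19035 + 6399 - 1069176915 - 3180462975\right) = \left(-2215349\right) \frac{1}{2958480} - -14069910762 = - \frac{2215349}{2958480} + 14069910762 = \frac{41625549588946411}{2958480}$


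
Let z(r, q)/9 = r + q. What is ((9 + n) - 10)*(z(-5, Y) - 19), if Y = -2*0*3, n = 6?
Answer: -320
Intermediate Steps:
Y = 0 (Y = 0*3 = 0)
z(r, q) = 9*q + 9*r (z(r, q) = 9*(r + q) = 9*(q + r) = 9*q + 9*r)
((9 + n) - 10)*(z(-5, Y) - 19) = ((9 + 6) - 10)*((9*0 + 9*(-5)) - 19) = (15 - 10)*((0 - 45) - 19) = 5*(-45 - 19) = 5*(-64) = -320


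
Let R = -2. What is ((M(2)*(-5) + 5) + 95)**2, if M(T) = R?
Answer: 12100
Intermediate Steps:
M(T) = -2
((M(2)*(-5) + 5) + 95)**2 = ((-2*(-5) + 5) + 95)**2 = ((10 + 5) + 95)**2 = (15 + 95)**2 = 110**2 = 12100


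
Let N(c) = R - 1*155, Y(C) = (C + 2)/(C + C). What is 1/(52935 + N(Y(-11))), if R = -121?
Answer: 1/52659 ≈ 1.8990e-5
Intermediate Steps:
Y(C) = (2 + C)/(2*C) (Y(C) = (2 + C)/((2*C)) = (2 + C)*(1/(2*C)) = (2 + C)/(2*C))
N(c) = -276 (N(c) = -121 - 1*155 = -121 - 155 = -276)
1/(52935 + N(Y(-11))) = 1/(52935 - 276) = 1/52659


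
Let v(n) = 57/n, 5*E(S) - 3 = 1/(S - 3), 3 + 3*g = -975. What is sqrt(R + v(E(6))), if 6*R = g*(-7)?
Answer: sqrt(16770)/6 ≈ 21.583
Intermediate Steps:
g = -326 (g = -1 + (1/3)*(-975) = -1 - 325 = -326)
E(S) = 3/5 + 1/(5*(-3 + S)) (E(S) = 3/5 + 1/(5*(S - 3)) = 3/5 + 1/(5*(-3 + S)))
R = 1141/3 (R = (-326*(-7))/6 = (1/6)*2282 = 1141/3 ≈ 380.33)
sqrt(R + v(E(6))) = sqrt(1141/3 + 57/(((-8 + 3*6)/(5*(-3 + 6))))) = sqrt(1141/3 + 57/(((1/5)*(-8 + 18)/3))) = sqrt(1141/3 + 57/(((1/5)*(1/3)*10))) = sqrt(1141/3 + 57/(2/3)) = sqrt(1141/3 + 57*(3/2)) = sqrt(1141/3 + 171/2) = sqrt(2795/6) = sqrt(16770)/6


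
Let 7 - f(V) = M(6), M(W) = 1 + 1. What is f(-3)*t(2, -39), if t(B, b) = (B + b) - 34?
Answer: -355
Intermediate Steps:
M(W) = 2
t(B, b) = -34 + B + b
f(V) = 5 (f(V) = 7 - 1*2 = 7 - 2 = 5)
f(-3)*t(2, -39) = 5*(-34 + 2 - 39) = 5*(-71) = -355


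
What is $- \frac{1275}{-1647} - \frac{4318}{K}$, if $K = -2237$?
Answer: $\frac{3321307}{1228113} \approx 2.7044$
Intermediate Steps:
$- \frac{1275}{-1647} - \frac{4318}{K} = - \frac{1275}{-1647} - \frac{4318}{-2237} = \left(-1275\right) \left(- \frac{1}{1647}\right) - - \frac{4318}{2237} = \frac{425}{549} + \frac{4318}{2237} = \frac{3321307}{1228113}$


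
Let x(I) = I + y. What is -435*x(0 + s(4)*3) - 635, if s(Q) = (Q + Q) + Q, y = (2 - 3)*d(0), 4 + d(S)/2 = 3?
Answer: -17165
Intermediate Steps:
d(S) = -2 (d(S) = -8 + 2*3 = -8 + 6 = -2)
y = 2 (y = (2 - 3)*(-2) = -1*(-2) = 2)
s(Q) = 3*Q (s(Q) = 2*Q + Q = 3*Q)
x(I) = 2 + I (x(I) = I + 2 = 2 + I)
-435*x(0 + s(4)*3) - 635 = -435*(2 + (0 + (3*4)*3)) - 635 = -435*(2 + (0 + 12*3)) - 635 = -435*(2 + (0 + 36)) - 635 = -435*(2 + 36) - 635 = -435*38 - 635 = -16530 - 635 = -17165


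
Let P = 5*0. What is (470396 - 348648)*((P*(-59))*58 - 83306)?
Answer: -10142338888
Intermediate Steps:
P = 0
(470396 - 348648)*((P*(-59))*58 - 83306) = (470396 - 348648)*((0*(-59))*58 - 83306) = 121748*(0*58 - 83306) = 121748*(0 - 83306) = 121748*(-83306) = -10142338888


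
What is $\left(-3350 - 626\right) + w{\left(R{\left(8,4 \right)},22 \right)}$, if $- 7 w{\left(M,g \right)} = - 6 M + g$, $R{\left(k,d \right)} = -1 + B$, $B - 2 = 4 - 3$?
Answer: $- \frac{27842}{7} \approx -3977.4$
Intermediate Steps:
$B = 3$ ($B = 2 + \left(4 - 3\right) = 2 + 1 = 3$)
$R{\left(k,d \right)} = 2$ ($R{\left(k,d \right)} = -1 + 3 = 2$)
$w{\left(M,g \right)} = - \frac{g}{7} + \frac{6 M}{7}$ ($w{\left(M,g \right)} = - \frac{- 6 M + g}{7} = - \frac{g - 6 M}{7} = - \frac{g}{7} + \frac{6 M}{7}$)
$\left(-3350 - 626\right) + w{\left(R{\left(8,4 \right)},22 \right)} = \left(-3350 - 626\right) + \left(\left(- \frac{1}{7}\right) 22 + \frac{6}{7} \cdot 2\right) = -3976 + \left(- \frac{22}{7} + \frac{12}{7}\right) = -3976 - \frac{10}{7} = - \frac{27842}{7}$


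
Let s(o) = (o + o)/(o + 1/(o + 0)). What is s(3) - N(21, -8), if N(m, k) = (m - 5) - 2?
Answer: -61/5 ≈ -12.200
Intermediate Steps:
s(o) = 2*o/(o + 1/o) (s(o) = (2*o)/(o + 1/o) = 2*o/(o + 1/o))
N(m, k) = -7 + m (N(m, k) = (-5 + m) - 2 = -7 + m)
s(3) - N(21, -8) = 2*3²/(1 + 3²) - (-7 + 21) = 2*9/(1 + 9) - 1*14 = 2*9/10 - 14 = 2*9*(⅒) - 14 = 9/5 - 14 = -61/5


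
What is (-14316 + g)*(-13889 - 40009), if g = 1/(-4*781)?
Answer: 1205245112565/1562 ≈ 7.7160e+8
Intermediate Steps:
g = -1/3124 (g = 1/(-3124) = -1/3124 ≈ -0.00032010)
(-14316 + g)*(-13889 - 40009) = (-14316 - 1/3124)*(-13889 - 40009) = -44723185/3124*(-53898) = 1205245112565/1562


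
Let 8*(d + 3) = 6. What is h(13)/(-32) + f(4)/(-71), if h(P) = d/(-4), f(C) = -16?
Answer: 7553/36352 ≈ 0.20777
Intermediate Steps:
d = -9/4 (d = -3 + (⅛)*6 = -3 + ¾ = -9/4 ≈ -2.2500)
h(P) = 9/16 (h(P) = -9/4/(-4) = -9/4*(-¼) = 9/16)
h(13)/(-32) + f(4)/(-71) = (9/16)/(-32) - 16/(-71) = (9/16)*(-1/32) - 16*(-1/71) = -9/512 + 16/71 = 7553/36352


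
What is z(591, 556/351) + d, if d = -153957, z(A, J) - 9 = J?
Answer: -54035192/351 ≈ -1.5395e+5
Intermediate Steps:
z(A, J) = 9 + J
z(591, 556/351) + d = (9 + 556/351) - 153957 = 3715/351 - 153957 = -54035192/351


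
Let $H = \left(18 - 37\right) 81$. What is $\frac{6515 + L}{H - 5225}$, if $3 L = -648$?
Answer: $- \frac{6299}{6764} \approx -0.93125$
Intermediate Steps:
$H = -1539$ ($H = \left(-19\right) 81 = -1539$)
$L = -216$ ($L = \frac{1}{3} \left(-648\right) = -216$)
$\frac{6515 + L}{H - 5225} = \frac{6515 - 216}{-1539 - 5225} = \frac{6299}{-6764} = 6299 \left(- \frac{1}{6764}\right) = - \frac{6299}{6764}$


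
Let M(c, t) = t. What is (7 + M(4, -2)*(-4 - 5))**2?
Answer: 625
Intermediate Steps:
(7 + M(4, -2)*(-4 - 5))**2 = (7 - 2*(-4 - 5))**2 = (7 - 2*(-9))**2 = (7 + 18)**2 = 25**2 = 625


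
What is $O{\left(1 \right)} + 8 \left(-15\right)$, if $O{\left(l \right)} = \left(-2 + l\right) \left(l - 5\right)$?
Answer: $-116$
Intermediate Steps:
$O{\left(l \right)} = \left(-5 + l\right) \left(-2 + l\right)$ ($O{\left(l \right)} = \left(-2 + l\right) \left(-5 + l\right) = \left(-5 + l\right) \left(-2 + l\right)$)
$O{\left(1 \right)} + 8 \left(-15\right) = \left(10 + 1^{2} - 7\right) + 8 \left(-15\right) = \left(10 + 1 - 7\right) - 120 = 4 - 120 = -116$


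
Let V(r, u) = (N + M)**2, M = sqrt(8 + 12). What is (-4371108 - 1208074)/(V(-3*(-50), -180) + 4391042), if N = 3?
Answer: -24498584283922/19281504526321 + 66950184*sqrt(5)/19281504526321 ≈ -1.2706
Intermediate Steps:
M = 2*sqrt(5) (M = sqrt(20) = 2*sqrt(5) ≈ 4.4721)
V(r, u) = (3 + 2*sqrt(5))**2
(-4371108 - 1208074)/(V(-3*(-50), -180) + 4391042) = (-4371108 - 1208074)/((29 + 12*sqrt(5)) + 4391042) = -5579182/(4391071 + 12*sqrt(5))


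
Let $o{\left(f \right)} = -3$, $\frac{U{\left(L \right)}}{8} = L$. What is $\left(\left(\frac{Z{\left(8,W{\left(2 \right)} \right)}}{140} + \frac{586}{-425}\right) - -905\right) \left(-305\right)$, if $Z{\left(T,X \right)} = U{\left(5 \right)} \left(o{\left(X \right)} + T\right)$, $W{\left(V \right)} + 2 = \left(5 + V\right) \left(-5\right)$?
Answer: $- \frac{164243903}{595} \approx -2.7604 \cdot 10^{5}$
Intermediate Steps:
$W{\left(V \right)} = -27 - 5 V$ ($W{\left(V \right)} = -2 + \left(5 + V\right) \left(-5\right) = -2 - \left(25 + 5 V\right) = -27 - 5 V$)
$U{\left(L \right)} = 8 L$
$Z{\left(T,X \right)} = -120 + 40 T$ ($Z{\left(T,X \right)} = 8 \cdot 5 \left(-3 + T\right) = 40 \left(-3 + T\right) = -120 + 40 T$)
$\left(\left(\frac{Z{\left(8,W{\left(2 \right)} \right)}}{140} + \frac{586}{-425}\right) - -905\right) \left(-305\right) = \left(\left(\frac{-120 + 40 \cdot 8}{140} + \frac{586}{-425}\right) - -905\right) \left(-305\right) = \left(\left(\left(-120 + 320\right) \frac{1}{140} + 586 \left(- \frac{1}{425}\right)\right) + 905\right) \left(-305\right) = \left(\left(200 \cdot \frac{1}{140} - \frac{586}{425}\right) + 905\right) \left(-305\right) = \left(\left(\frac{10}{7} - \frac{586}{425}\right) + 905\right) \left(-305\right) = \left(\frac{148}{2975} + 905\right) \left(-305\right) = \frac{2692523}{2975} \left(-305\right) = - \frac{164243903}{595}$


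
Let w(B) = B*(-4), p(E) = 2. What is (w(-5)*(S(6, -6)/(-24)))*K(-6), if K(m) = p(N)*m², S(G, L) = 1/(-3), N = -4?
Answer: 20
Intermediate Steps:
S(G, L) = -⅓
w(B) = -4*B
K(m) = 2*m²
(w(-5)*(S(6, -6)/(-24)))*K(-6) = ((-4*(-5))*(-⅓/(-24)))*(2*(-6)²) = (20*(-⅓*(-1/24)))*(2*36) = (20*(1/72))*72 = (5/18)*72 = 20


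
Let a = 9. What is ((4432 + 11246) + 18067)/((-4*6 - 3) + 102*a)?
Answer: 33745/891 ≈ 37.873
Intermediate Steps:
((4432 + 11246) + 18067)/((-4*6 - 3) + 102*a) = ((4432 + 11246) + 18067)/((-4*6 - 3) + 102*9) = (15678 + 18067)/((-24 - 3) + 918) = 33745/(-27 + 918) = 33745/891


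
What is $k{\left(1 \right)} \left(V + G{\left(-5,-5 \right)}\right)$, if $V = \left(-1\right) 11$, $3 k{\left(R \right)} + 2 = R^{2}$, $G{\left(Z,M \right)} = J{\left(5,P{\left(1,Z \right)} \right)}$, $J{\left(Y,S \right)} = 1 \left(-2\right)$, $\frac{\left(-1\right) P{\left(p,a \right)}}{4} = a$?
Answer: $\frac{13}{3} \approx 4.3333$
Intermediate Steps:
$P{\left(p,a \right)} = - 4 a$
$J{\left(Y,S \right)} = -2$
$G{\left(Z,M \right)} = -2$
$k{\left(R \right)} = - \frac{2}{3} + \frac{R^{2}}{3}$
$V = -11$
$k{\left(1 \right)} \left(V + G{\left(-5,-5 \right)}\right) = \left(- \frac{2}{3} + \frac{1^{2}}{3}\right) \left(-11 - 2\right) = \left(- \frac{2}{3} + \frac{1}{3} \cdot 1\right) \left(-13\right) = \left(- \frac{2}{3} + \frac{1}{3}\right) \left(-13\right) = \left(- \frac{1}{3}\right) \left(-13\right) = \frac{13}{3}$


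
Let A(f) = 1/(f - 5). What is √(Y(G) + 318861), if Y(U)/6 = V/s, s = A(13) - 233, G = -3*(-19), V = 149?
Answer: √13662710493/207 ≈ 564.67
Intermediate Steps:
A(f) = 1/(-5 + f)
G = 57
s = -1863/8 (s = 1/(-5 + 13) - 233 = 1/8 - 233 = ⅛ - 233 = -1863/8 ≈ -232.88)
Y(U) = -2384/621 (Y(U) = 6*(149/(-1863/8)) = 6*(149*(-8/1863)) = 6*(-1192/1863) = -2384/621)
√(Y(G) + 318861) = √(-2384/621 + 318861) = √(198010297/621) = √13662710493/207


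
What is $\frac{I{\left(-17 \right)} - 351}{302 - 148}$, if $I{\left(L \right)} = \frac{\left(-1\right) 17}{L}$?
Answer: $- \frac{25}{11} \approx -2.2727$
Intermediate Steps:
$I{\left(L \right)} = - \frac{17}{L}$
$\frac{I{\left(-17 \right)} - 351}{302 - 148} = \frac{- \frac{17}{-17} - 351}{302 - 148} = \frac{\left(-17\right) \left(- \frac{1}{17}\right) - 351}{302 - 148} = \frac{1 - 351}{154} = \left(-350\right) \frac{1}{154} = - \frac{25}{11}$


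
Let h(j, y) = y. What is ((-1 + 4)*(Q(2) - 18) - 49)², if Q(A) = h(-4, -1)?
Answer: 11236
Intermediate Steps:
Q(A) = -1
((-1 + 4)*(Q(2) - 18) - 49)² = ((-1 + 4)*(-1 - 18) - 49)² = (3*(-19) - 49)² = (-57 - 49)² = (-106)² = 11236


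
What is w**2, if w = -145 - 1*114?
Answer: 67081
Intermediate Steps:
w = -259 (w = -145 - 114 = -259)
w**2 = (-259)**2 = 67081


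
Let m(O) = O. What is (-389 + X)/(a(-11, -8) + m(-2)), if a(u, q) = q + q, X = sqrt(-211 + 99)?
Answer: 389/18 - 2*I*sqrt(7)/9 ≈ 21.611 - 0.58794*I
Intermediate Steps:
X = 4*I*sqrt(7) (X = sqrt(-112) = 4*I*sqrt(7) ≈ 10.583*I)
a(u, q) = 2*q
(-389 + X)/(a(-11, -8) + m(-2)) = (-389 + 4*I*sqrt(7))/(2*(-8) - 2) = (-389 + 4*I*sqrt(7))/(-16 - 2) = (-389 + 4*I*sqrt(7))/(-18) = (-389 + 4*I*sqrt(7))*(-1/18) = 389/18 - 2*I*sqrt(7)/9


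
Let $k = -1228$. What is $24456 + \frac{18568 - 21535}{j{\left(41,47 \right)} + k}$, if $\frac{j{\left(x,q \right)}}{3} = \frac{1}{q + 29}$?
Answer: $\frac{2282581692}{93325} \approx 24458.0$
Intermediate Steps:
$j{\left(x,q \right)} = \frac{3}{29 + q}$ ($j{\left(x,q \right)} = \frac{3}{q + 29} = \frac{3}{29 + q}$)
$24456 + \frac{18568 - 21535}{j{\left(41,47 \right)} + k} = 24456 + \frac{18568 - 21535}{\frac{3}{29 + 47} - 1228} = 24456 - \frac{2967}{\frac{3}{76} - 1228} = 24456 - \frac{2967}{- \frac{93325}{76}} = 24456 - - \frac{225492}{93325} = 24456 + \frac{225492}{93325} = \frac{2282581692}{93325}$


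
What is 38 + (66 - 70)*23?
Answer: -54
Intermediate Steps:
38 + (66 - 70)*23 = 38 - 4*23 = 38 - 92 = -54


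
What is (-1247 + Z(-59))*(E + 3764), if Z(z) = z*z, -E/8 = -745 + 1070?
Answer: 2600376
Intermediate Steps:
E = -2600 (E = -8*(-745 + 1070) = -8*325 = -2600)
Z(z) = z²
(-1247 + Z(-59))*(E + 3764) = (-1247 + (-59)²)*(-2600 + 3764) = (-1247 + 3481)*1164 = 2234*1164 = 2600376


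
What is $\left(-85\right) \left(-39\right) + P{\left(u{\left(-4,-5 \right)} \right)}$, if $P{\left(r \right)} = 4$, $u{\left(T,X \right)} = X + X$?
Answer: $3319$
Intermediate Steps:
$u{\left(T,X \right)} = 2 X$
$\left(-85\right) \left(-39\right) + P{\left(u{\left(-4,-5 \right)} \right)} = \left(-85\right) \left(-39\right) + 4 = 3315 + 4 = 3319$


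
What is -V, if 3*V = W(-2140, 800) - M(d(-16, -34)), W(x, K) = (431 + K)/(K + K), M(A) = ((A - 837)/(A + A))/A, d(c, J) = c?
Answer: -10391/12800 ≈ -0.81180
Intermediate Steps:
M(A) = (-837 + A)/(2*A²) (M(A) = ((-837 + A)/((2*A)))/A = ((-837 + A)*(1/(2*A)))/A = ((-837 + A)/(2*A))/A = (-837 + A)/(2*A²))
W(x, K) = (431 + K)/(2*K) (W(x, K) = (431 + K)/((2*K)) = (431 + K)*(1/(2*K)) = (431 + K)/(2*K))
V = 10391/12800 (V = ((½)*(431 + 800)/800 - (-837 - 16)/(2*(-16)²))/3 = ((½)*(1/800)*1231 - (-853)/(2*256))/3 = (1231/1600 - 1*(-853/512))/3 = (1231/1600 + 853/512)/3 = (⅓)*(31173/12800) = 10391/12800 ≈ 0.81180)
-V = -1*10391/12800 = -10391/12800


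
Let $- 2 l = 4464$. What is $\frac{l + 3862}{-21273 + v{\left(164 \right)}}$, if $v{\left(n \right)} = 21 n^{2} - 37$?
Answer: $\frac{815}{271753} \approx 0.002999$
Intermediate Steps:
$l = -2232$ ($l = \left(- \frac{1}{2}\right) 4464 = -2232$)
$v{\left(n \right)} = -37 + 21 n^{2}$
$\frac{l + 3862}{-21273 + v{\left(164 \right)}} = \frac{-2232 + 3862}{-21273 - \left(37 - 21 \cdot 164^{2}\right)} = \frac{1630}{-21273 + \left(-37 + 21 \cdot 26896\right)} = \frac{1630}{-21273 + \left(-37 + 564816\right)} = \frac{1630}{-21273 + 564779} = \frac{1630}{543506} = 1630 \cdot \frac{1}{543506} = \frac{815}{271753}$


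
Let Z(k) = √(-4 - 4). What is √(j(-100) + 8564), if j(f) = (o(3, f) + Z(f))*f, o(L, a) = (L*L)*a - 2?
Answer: 2*√(24691 - 50*I*√2) ≈ 314.27 - 0.45*I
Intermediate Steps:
Z(k) = 2*I*√2 (Z(k) = √(-8) = 2*I*√2)
o(L, a) = -2 + a*L² (o(L, a) = L²*a - 2 = a*L² - 2 = -2 + a*L²)
j(f) = f*(-2 + 9*f + 2*I*√2) (j(f) = ((-2 + f*3²) + 2*I*√2)*f = ((-2 + f*9) + 2*I*√2)*f = ((-2 + 9*f) + 2*I*√2)*f = (-2 + 9*f + 2*I*√2)*f = f*(-2 + 9*f + 2*I*√2))
√(j(-100) + 8564) = √(-100*(-2 + 9*(-100) + 2*I*√2) + 8564) = √(-100*(-2 - 900 + 2*I*√2) + 8564) = √(-100*(-902 + 2*I*√2) + 8564) = √((90200 - 200*I*√2) + 8564) = √(98764 - 200*I*√2)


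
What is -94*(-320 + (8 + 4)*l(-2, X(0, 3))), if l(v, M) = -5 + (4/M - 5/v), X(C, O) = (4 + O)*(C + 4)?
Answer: 229172/7 ≈ 32739.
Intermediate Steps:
X(C, O) = (4 + C)*(4 + O) (X(C, O) = (4 + O)*(4 + C) = (4 + C)*(4 + O))
l(v, M) = -5 - 5/v + 4/M (l(v, M) = -5 + (-5/v + 4/M) = -5 - 5/v + 4/M)
-94*(-320 + (8 + 4)*l(-2, X(0, 3))) = -94*(-320 + (8 + 4)*(-5 - 5/(-2) + 4/(16 + 4*0 + 4*3 + 0*3))) = -94*(-320 + 12*(-5 - 5*(-½) + 4/(16 + 0 + 12 + 0))) = -94*(-320 + 12*(-5 + 5/2 + 4/28)) = -94*(-320 + 12*(-5 + 5/2 + 4*(1/28))) = -94*(-320 + 12*(-5 + 5/2 + ⅐)) = -94*(-320 + 12*(-33/14)) = -94*(-320 - 198/7) = -94*(-2438/7) = 229172/7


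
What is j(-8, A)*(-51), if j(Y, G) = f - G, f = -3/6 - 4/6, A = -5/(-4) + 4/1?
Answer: 1309/4 ≈ 327.25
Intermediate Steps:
A = 21/4 (A = -5*(-¼) + 4*1 = 5/4 + 4 = 21/4 ≈ 5.2500)
f = -7/6 (f = -3*⅙ - 4*⅙ = -½ - ⅔ = -7/6 ≈ -1.1667)
j(Y, G) = -7/6 - G
j(-8, A)*(-51) = (-7/6 - 1*21/4)*(-51) = (-7/6 - 21/4)*(-51) = -77/12*(-51) = 1309/4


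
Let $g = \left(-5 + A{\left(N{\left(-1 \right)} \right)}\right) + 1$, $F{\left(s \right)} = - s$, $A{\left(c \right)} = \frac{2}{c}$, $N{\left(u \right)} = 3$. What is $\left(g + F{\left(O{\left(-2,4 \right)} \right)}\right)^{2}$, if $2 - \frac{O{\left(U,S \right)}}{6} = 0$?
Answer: $\frac{2116}{9} \approx 235.11$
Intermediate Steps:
$O{\left(U,S \right)} = 12$ ($O{\left(U,S \right)} = 12 - 0 = 12 + 0 = 12$)
$g = - \frac{10}{3}$ ($g = \left(-5 + \frac{2}{3}\right) + 1 = - \frac{13}{3} + 1 = - \frac{10}{3} \approx -3.3333$)
$\left(g + F{\left(O{\left(-2,4 \right)} \right)}\right)^{2} = \left(- \frac{10}{3} - 12\right)^{2} = \left(- \frac{46}{3}\right)^{2} = \frac{2116}{9}$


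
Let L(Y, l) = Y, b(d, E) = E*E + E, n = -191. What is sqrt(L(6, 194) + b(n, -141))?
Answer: 3*sqrt(2194) ≈ 140.52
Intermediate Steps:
b(d, E) = E + E**2 (b(d, E) = E**2 + E = E + E**2)
sqrt(L(6, 194) + b(n, -141)) = sqrt(6 - 141*(1 - 141)) = sqrt(6 - 141*(-140)) = sqrt(6 + 19740) = sqrt(19746) = 3*sqrt(2194)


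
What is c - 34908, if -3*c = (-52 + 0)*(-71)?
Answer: -108416/3 ≈ -36139.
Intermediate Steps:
c = -3692/3 (c = -(-52 + 0)*(-71)/3 = -(-52)*(-71)/3 = -⅓*3692 = -3692/3 ≈ -1230.7)
c - 34908 = -3692/3 - 34908 = -108416/3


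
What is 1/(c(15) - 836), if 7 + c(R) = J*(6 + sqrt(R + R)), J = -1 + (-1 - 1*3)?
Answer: -291/253793 + 5*sqrt(30)/761379 ≈ -0.0011106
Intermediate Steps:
J = -5 (J = -1 + (-1 - 3) = -1 - 4 = -5)
c(R) = -37 - 5*sqrt(2)*sqrt(R) (c(R) = -7 - 5*(6 + sqrt(R + R)) = -7 - 5*(6 + sqrt(2*R)) = -7 - 5*(6 + sqrt(2)*sqrt(R)) = -7 + (-30 - 5*sqrt(2)*sqrt(R)) = -37 - 5*sqrt(2)*sqrt(R))
1/(c(15) - 836) = 1/((-37 - 5*sqrt(2)*sqrt(15)) - 836) = 1/((-37 - 5*sqrt(30)) - 836) = 1/(-873 - 5*sqrt(30))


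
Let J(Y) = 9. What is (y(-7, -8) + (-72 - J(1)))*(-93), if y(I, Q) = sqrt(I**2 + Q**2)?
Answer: 7533 - 93*sqrt(113) ≈ 6544.4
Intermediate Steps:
(y(-7, -8) + (-72 - J(1)))*(-93) = (sqrt((-7)**2 + (-8)**2) + (-72 - 1*9))*(-93) = (sqrt(49 + 64) + (-72 - 9))*(-93) = (sqrt(113) - 81)*(-93) = (-81 + sqrt(113))*(-93) = 7533 - 93*sqrt(113)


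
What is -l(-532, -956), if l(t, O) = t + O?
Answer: 1488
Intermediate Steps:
l(t, O) = O + t
-l(-532, -956) = -(-956 - 532) = -1*(-1488) = 1488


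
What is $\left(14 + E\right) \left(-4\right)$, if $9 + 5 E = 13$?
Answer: $- \frac{296}{5} \approx -59.2$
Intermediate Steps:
$E = \frac{4}{5}$ ($E = - \frac{9}{5} + \frac{1}{5} \cdot 13 = - \frac{9}{5} + \frac{13}{5} = \frac{4}{5} \approx 0.8$)
$\left(14 + E\right) \left(-4\right) = \left(14 + \frac{4}{5}\right) \left(-4\right) = \frac{74}{5} \left(-4\right) = - \frac{296}{5}$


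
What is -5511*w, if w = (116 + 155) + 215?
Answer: -2678346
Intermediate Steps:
w = 486 (w = 271 + 215 = 486)
-5511*w = -5511*486 = -2678346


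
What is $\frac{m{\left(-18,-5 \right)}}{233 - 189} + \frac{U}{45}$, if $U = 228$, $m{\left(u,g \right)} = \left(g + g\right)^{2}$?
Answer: $\frac{1211}{165} \approx 7.3394$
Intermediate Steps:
$m{\left(u,g \right)} = 4 g^{2}$ ($m{\left(u,g \right)} = \left(2 g\right)^{2} = 4 g^{2}$)
$\frac{m{\left(-18,-5 \right)}}{233 - 189} + \frac{U}{45} = \frac{4 \left(-5\right)^{2}}{233 - 189} + \frac{228}{45} = \frac{4 \cdot 25}{44} + 228 \cdot \frac{1}{45} = 100 \cdot \frac{1}{44} + \frac{76}{15} = \frac{25}{11} + \frac{76}{15} = \frac{1211}{165}$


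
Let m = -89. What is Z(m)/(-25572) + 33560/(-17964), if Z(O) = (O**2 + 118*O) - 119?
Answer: -16868615/9570321 ≈ -1.7626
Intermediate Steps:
Z(O) = -119 + O**2 + 118*O
Z(m)/(-25572) + 33560/(-17964) = (-119 + (-89)**2 + 118*(-89))/(-25572) + 33560/(-17964) = (-119 + 7921 - 10502)*(-1/25572) + 33560*(-1/17964) = -2700*(-1/25572) - 8390/4491 = 225/2131 - 8390/4491 = -16868615/9570321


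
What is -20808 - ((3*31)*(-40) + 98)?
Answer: -17186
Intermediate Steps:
-20808 - ((3*31)*(-40) + 98) = -20808 - (93*(-40) + 98) = -20808 - (-3720 + 98) = -20808 - 1*(-3622) = -20808 + 3622 = -17186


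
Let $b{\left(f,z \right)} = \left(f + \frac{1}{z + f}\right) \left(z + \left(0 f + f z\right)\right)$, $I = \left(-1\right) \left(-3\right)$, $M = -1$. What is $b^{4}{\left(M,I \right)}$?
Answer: $0$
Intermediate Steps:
$I = 3$
$b{\left(f,z \right)} = \left(f + \frac{1}{f + z}\right) \left(z + f z\right)$ ($b{\left(f,z \right)} = \left(f + \frac{1}{f + z}\right) \left(z + \left(0 + f z\right)\right) = \left(f + \frac{1}{f + z}\right) \left(z + f z\right)$)
$b^{4}{\left(M,I \right)} = \left(\frac{3 \left(1 - 1 + \left(-1\right)^{2} + \left(-1\right)^{3} - 3 + 3 \left(-1\right)^{2}\right)}{-1 + 3}\right)^{4} = \left(\frac{3 \left(1 - 1 + 1 - 1 - 3 + 3 \cdot 1\right)}{2}\right)^{4} = \left(3 \cdot \frac{1}{2} \left(1 - 1 + 1 - 1 - 3 + 3\right)\right)^{4} = \left(3 \cdot \frac{1}{2} \cdot 0\right)^{4} = 0^{4} = 0$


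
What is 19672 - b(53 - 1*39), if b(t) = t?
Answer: 19658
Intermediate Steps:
19672 - b(53 - 1*39) = 19672 - (53 - 1*39) = 19672 - (53 - 39) = 19672 - 1*14 = 19672 - 14 = 19658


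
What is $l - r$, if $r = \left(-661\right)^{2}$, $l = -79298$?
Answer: $-516219$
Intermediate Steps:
$r = 436921$
$l - r = -79298 - 436921 = -516219$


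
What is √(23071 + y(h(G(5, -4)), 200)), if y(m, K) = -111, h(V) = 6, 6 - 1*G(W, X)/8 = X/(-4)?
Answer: 4*√1435 ≈ 151.53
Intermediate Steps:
G(W, X) = 48 + 2*X (G(W, X) = 48 - 8*X/(-4) = 48 - 8*X*(-1)/4 = 48 - (-2)*X = 48 + 2*X)
√(23071 + y(h(G(5, -4)), 200)) = √(23071 - 111) = √22960 = 4*√1435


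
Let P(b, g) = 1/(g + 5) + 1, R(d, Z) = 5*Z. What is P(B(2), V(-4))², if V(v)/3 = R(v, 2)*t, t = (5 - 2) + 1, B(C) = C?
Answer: 15876/15625 ≈ 1.0161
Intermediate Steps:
t = 4 (t = 3 + 1 = 4)
V(v) = 120 (V(v) = 3*((5*2)*4) = 3*(10*4) = 3*40 = 120)
P(b, g) = 1 + 1/(5 + g) (P(b, g) = 1/(5 + g) + 1 = 1 + 1/(5 + g))
P(B(2), V(-4))² = ((6 + 120)/(5 + 120))² = (126/125)² = 15876/15625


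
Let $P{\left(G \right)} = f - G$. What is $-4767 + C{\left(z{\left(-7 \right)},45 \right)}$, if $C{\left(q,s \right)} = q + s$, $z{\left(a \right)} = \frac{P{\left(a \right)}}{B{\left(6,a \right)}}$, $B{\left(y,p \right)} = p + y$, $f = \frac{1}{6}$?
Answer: $- \frac{28375}{6} \approx -4729.2$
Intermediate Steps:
$f = \frac{1}{6} \approx 0.16667$
$P{\left(G \right)} = \frac{1}{6} - G$
$z{\left(a \right)} = \frac{\frac{1}{6} - a}{6 + a}$ ($z{\left(a \right)} = \frac{\frac{1}{6} - a}{a + 6} = \frac{\frac{1}{6} - a}{6 + a}$)
$-4767 + C{\left(z{\left(-7 \right)},45 \right)} = -4767 + \left(\frac{\frac{1}{6} - -7}{6 - 7} + 45\right) = -4767 + \left(\frac{\frac{1}{6} + 7}{-1} + 45\right) = -4767 + \left(\left(-1\right) \frac{43}{6} + 45\right) = -4767 + \left(- \frac{43}{6} + 45\right) = -4767 + \frac{227}{6} = - \frac{28375}{6}$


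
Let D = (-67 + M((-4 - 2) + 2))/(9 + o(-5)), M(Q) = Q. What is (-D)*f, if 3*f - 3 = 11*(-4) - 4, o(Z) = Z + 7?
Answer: -1065/11 ≈ -96.818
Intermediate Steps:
o(Z) = 7 + Z
D = -71/11 (D = (-67 + ((-4 - 2) + 2))/(9 + (7 - 5)) = (-67 + (-6 + 2))/(9 + 2) = (-67 - 4)/11 = -71*1/11 = -71/11 ≈ -6.4545)
f = -15 (f = 1 + (11*(-4) - 4)/3 = 1 + (-44 - 4)/3 = 1 + (⅓)*(-48) = 1 - 16 = -15)
(-D)*f = -1*(-71/11)*(-15) = (71/11)*(-15) = -1065/11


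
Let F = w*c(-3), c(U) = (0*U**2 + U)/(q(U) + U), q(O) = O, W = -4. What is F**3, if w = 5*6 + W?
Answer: 2197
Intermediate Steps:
c(U) = 1/2 (c(U) = (0*U**2 + U)/(U + U) = (0 + U)/((2*U)) = U*(1/(2*U)) = 1/2)
w = 26 (w = 5*6 - 4 = 30 - 4 = 26)
F = 13 (F = 26*(1/2) = 13)
F**3 = 13**3 = 2197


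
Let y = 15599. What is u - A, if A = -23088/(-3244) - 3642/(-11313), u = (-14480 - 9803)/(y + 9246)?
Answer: -639507018793/75982991445 ≈ -8.4164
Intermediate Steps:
u = -24283/24845 (u = (-14480 - 9803)/(15599 + 9246) = -24283/24845 ≈ -0.97738)
A = 22750766/3058281 (A = -23088*(-1/3244) - 3642*(-1/11313) = 5772/811 + 1214/3771 = 22750766/3058281 ≈ 7.4391)
u - A = -24283/24845 - 1*22750766/3058281 = -24283/24845 - 22750766/3058281 = -639507018793/75982991445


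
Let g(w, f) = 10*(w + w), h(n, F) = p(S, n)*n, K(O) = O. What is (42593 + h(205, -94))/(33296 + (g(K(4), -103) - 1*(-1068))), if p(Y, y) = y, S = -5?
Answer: 42309/17222 ≈ 2.4567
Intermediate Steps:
h(n, F) = n² (h(n, F) = n*n = n²)
g(w, f) = 20*w (g(w, f) = 10*(2*w) = 20*w)
(42593 + h(205, -94))/(33296 + (g(K(4), -103) - 1*(-1068))) = (42593 + 205²)/(33296 + (20*4 - 1*(-1068))) = (42593 + 42025)/(33296 + (80 + 1068)) = 84618/(33296 + 1148) = 84618/34444 = 84618*(1/34444) = 42309/17222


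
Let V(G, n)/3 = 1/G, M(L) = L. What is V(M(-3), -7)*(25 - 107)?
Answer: 82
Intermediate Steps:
V(G, n) = 3/G
V(M(-3), -7)*(25 - 107) = (3/(-3))*(25 - 107) = (3*(-⅓))*(-82) = -1*(-82) = 82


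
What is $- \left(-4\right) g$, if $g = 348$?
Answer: $1392$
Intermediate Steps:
$- \left(-4\right) g = - \left(-4\right) 348 = \left(-1\right) \left(-1392\right) = 1392$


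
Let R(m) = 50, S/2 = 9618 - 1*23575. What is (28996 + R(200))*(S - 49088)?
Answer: -2236600092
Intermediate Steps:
S = -27914 (S = 2*(9618 - 1*23575) = 2*(9618 - 23575) = 2*(-13957) = -27914)
(28996 + R(200))*(S - 49088) = (28996 + 50)*(-27914 - 49088) = 29046*(-77002) = -2236600092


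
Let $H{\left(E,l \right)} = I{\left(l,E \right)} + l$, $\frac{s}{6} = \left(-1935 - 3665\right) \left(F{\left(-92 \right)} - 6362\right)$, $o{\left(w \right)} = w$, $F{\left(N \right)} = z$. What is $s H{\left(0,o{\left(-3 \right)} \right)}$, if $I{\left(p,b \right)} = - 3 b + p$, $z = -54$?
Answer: $-1293465600$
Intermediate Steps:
$F{\left(N \right)} = -54$
$I{\left(p,b \right)} = p - 3 b$
$s = 215577600$ ($s = 6 \left(-1935 - 3665\right) \left(-54 - 6362\right) = 6 \left(\left(-5600\right) \left(-6416\right)\right) = 6 \cdot 35929600 = 215577600$)
$H{\left(E,l \right)} = - 3 E + 2 l$ ($H{\left(E,l \right)} = \left(l - 3 E\right) + l = - 3 E + 2 l$)
$s H{\left(0,o{\left(-3 \right)} \right)} = 215577600 \left(\left(-3\right) 0 + 2 \left(-3\right)\right) = 215577600 \left(0 - 6\right) = 215577600 \left(-6\right) = -1293465600$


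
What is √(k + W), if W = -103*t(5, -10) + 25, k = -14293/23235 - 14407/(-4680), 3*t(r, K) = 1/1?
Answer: I*√10028889111410/1208220 ≈ 2.6211*I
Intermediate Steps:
t(r, K) = ⅓ (t(r, K) = (⅓)/1 = (⅓)*1 = ⅓)
k = 17857027/7249320 (k = -14293*1/23235 - 14407*(-1/4680) = -14293/23235 + 14407/4680 = 17857027/7249320 ≈ 2.4633)
W = -28/3 (W = -103*⅓ + 25 = -103/3 + 25 = -28/3 ≈ -9.3333)
√(k + W) = √(17857027/7249320 - 28/3) = √(-49803293/7249320) = I*√10028889111410/1208220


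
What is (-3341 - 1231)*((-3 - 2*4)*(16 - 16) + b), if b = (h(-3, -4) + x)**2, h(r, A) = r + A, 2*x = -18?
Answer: -1170432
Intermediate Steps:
x = -9 (x = (1/2)*(-18) = -9)
h(r, A) = A + r
b = 256 (b = ((-4 - 3) - 9)**2 = (-7 - 9)**2 = (-16)**2 = 256)
(-3341 - 1231)*((-3 - 2*4)*(16 - 16) + b) = (-3341 - 1231)*((-3 - 2*4)*(16 - 16) + 256) = -4572*((-3 - 8)*0 + 256) = -4572*(-11*0 + 256) = -4572*(0 + 256) = -4572*256 = -1170432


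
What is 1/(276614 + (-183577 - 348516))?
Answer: -1/255479 ≈ -3.9142e-6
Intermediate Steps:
1/(276614 + (-183577 - 348516)) = 1/(276614 - 532093) = 1/(-255479) = -1/255479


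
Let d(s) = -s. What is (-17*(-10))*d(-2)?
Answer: 340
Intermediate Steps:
(-17*(-10))*d(-2) = (-17*(-10))*(-1*(-2)) = 170*2 = 340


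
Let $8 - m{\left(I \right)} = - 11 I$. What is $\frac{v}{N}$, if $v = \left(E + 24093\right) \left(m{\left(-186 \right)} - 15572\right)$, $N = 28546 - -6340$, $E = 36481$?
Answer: $- \frac{533354070}{17443} \approx -30577.0$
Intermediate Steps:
$m{\left(I \right)} = 8 + 11 I$ ($m{\left(I \right)} = 8 - - 11 I = 8 + 11 I$)
$N = 34886$ ($N = 28546 + 6340 = 34886$)
$v = -1066708140$ ($v = \left(36481 + 24093\right) \left(\left(8 + 11 \left(-186\right)\right) - 15572\right) = 60574 \left(\left(8 - 2046\right) - 15572\right) = 60574 \left(-2038 - 15572\right) = 60574 \left(-17610\right) = -1066708140$)
$\frac{v}{N} = - \frac{1066708140}{34886} = \left(-1066708140\right) \frac{1}{34886} = - \frac{533354070}{17443}$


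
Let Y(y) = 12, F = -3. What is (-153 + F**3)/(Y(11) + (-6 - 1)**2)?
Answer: -180/61 ≈ -2.9508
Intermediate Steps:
(-153 + F**3)/(Y(11) + (-6 - 1)**2) = (-153 + (-3)**3)/(12 + (-6 - 1)**2) = (-153 - 27)/(12 + (-7)**2) = -180/(12 + 49) = -180/61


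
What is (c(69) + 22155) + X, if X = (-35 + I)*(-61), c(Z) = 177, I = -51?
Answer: 27578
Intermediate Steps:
X = 5246 (X = (-35 - 51)*(-61) = -86*(-61) = 5246)
(c(69) + 22155) + X = (177 + 22155) + 5246 = 22332 + 5246 = 27578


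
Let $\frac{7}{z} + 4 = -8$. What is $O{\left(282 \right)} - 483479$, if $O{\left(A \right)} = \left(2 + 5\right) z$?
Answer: $- \frac{5801797}{12} \approx -4.8348 \cdot 10^{5}$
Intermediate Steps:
$z = - \frac{7}{12}$ ($z = \frac{7}{-4 - 8} = \frac{7}{-12} = 7 \left(- \frac{1}{12}\right) = - \frac{7}{12} \approx -0.58333$)
$O{\left(A \right)} = - \frac{49}{12}$ ($O{\left(A \right)} = \left(2 + 5\right) \left(- \frac{7}{12}\right) = 7 \left(- \frac{7}{12}\right) = - \frac{49}{12}$)
$O{\left(282 \right)} - 483479 = - \frac{49}{12} - 483479 = - \frac{5801797}{12}$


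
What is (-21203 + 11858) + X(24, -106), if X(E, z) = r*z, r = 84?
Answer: -18249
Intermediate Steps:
X(E, z) = 84*z
(-21203 + 11858) + X(24, -106) = (-21203 + 11858) + 84*(-106) = -9345 - 8904 = -18249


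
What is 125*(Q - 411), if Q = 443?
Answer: 4000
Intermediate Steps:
125*(Q - 411) = 125*(443 - 411) = 125*32 = 4000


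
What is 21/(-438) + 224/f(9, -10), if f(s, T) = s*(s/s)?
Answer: 32641/1314 ≈ 24.841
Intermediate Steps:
f(s, T) = s (f(s, T) = s*1 = s)
21/(-438) + 224/f(9, -10) = 21/(-438) + 224/9 = 21*(-1/438) + 224*(⅑) = -7/146 + 224/9 = 32641/1314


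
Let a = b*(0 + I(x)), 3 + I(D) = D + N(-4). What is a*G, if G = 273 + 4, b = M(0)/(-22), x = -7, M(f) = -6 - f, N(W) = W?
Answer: -11634/11 ≈ -1057.6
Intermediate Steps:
I(D) = -7 + D (I(D) = -3 + (D - 4) = -3 + (-4 + D) = -7 + D)
b = 3/11 (b = (-6 - 1*0)/(-22) = (-6 + 0)*(-1/22) = -6*(-1/22) = 3/11 ≈ 0.27273)
G = 277
a = -42/11 (a = 3*(0 + (-7 - 7))/11 = 3*(0 - 14)/11 = (3/11)*(-14) = -42/11 ≈ -3.8182)
a*G = -42/11*277 = -11634/11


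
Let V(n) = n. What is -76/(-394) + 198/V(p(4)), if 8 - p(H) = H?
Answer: 19579/394 ≈ 49.693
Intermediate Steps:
p(H) = 8 - H
-76/(-394) + 198/V(p(4)) = -76/(-394) + 198/(8 - 1*4) = -76*(-1/394) + 198/(8 - 4) = 38/197 + 198/4 = 38/197 + 198*(¼) = 38/197 + 99/2 = 19579/394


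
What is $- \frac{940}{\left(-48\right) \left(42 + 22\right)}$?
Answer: $\frac{235}{768} \approx 0.30599$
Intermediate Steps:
$- \frac{940}{\left(-48\right) \left(42 + 22\right)} = - \frac{940}{\left(-48\right) 64} = - \frac{940}{-3072} = \left(-940\right) \left(- \frac{1}{3072}\right) = \frac{235}{768}$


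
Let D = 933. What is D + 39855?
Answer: 40788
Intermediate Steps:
D + 39855 = 933 + 39855 = 40788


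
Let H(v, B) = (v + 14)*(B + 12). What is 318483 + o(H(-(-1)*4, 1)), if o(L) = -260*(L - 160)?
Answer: 299243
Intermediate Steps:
H(v, B) = (12 + B)*(14 + v) (H(v, B) = (14 + v)*(12 + B) = (12 + B)*(14 + v))
o(L) = 41600 - 260*L (o(L) = -260*(-160 + L) = 41600 - 260*L)
318483 + o(H(-(-1)*4, 1)) = 318483 + (41600 - 260*(168 + 12*(-(-1)*4) + 14*1 + 1*(-(-1)*4))) = 318483 + (41600 - 260*(168 + 12*(-1*(-4)) + 14 + 1*(-1*(-4)))) = 318483 + (41600 - 260*(168 + 12*4 + 14 + 1*4)) = 318483 + (41600 - 260*(168 + 48 + 14 + 4)) = 318483 + (41600 - 260*234) = 318483 + (41600 - 60840) = 318483 - 19240 = 299243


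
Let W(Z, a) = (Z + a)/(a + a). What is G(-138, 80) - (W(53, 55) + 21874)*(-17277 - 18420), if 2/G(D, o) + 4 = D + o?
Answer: 1331385440213/1705 ≈ 7.8087e+8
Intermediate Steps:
W(Z, a) = (Z + a)/(2*a) (W(Z, a) = (Z + a)/((2*a)) = (Z + a)*(1/(2*a)) = (Z + a)/(2*a))
G(D, o) = 2/(-4 + D + o) (G(D, o) = 2/(-4 + (D + o)) = 2/(-4 + D + o))
G(-138, 80) - (W(53, 55) + 21874)*(-17277 - 18420) = 2/(-4 - 138 + 80) - ((½)*(53 + 55)/55 + 21874)*(-17277 - 18420) = 2/(-62) - ((½)*(1/55)*108 + 21874)*(-35697) = 2*(-1/62) - (54/55 + 21874)*(-35697) = -1/31 - 1203124*(-35697)/55 = -1/31 - 1*(-42947917428/55) = -1/31 + 42947917428/55 = 1331385440213/1705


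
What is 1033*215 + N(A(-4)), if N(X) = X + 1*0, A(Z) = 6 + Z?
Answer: 222097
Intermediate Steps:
N(X) = X (N(X) = X + 0 = X)
1033*215 + N(A(-4)) = 1033*215 + (6 - 4) = 222095 + 2 = 222097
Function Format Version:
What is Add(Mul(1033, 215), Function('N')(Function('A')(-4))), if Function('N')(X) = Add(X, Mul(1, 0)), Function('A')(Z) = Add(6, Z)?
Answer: 222097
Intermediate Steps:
Function('N')(X) = X (Function('N')(X) = Add(X, 0) = X)
Add(Mul(1033, 215), Function('N')(Function('A')(-4))) = Add(Mul(1033, 215), Add(6, -4)) = Add(222095, 2) = 222097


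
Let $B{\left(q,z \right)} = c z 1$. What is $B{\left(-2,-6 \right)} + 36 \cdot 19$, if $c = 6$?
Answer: $648$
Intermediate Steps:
$B{\left(q,z \right)} = 6 z$ ($B{\left(q,z \right)} = 6 z 1 = 6 z$)
$B{\left(-2,-6 \right)} + 36 \cdot 19 = 6 \left(-6\right) + 36 \cdot 19 = -36 + 684 = 648$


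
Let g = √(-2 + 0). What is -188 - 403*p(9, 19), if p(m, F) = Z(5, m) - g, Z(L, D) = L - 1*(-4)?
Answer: -3815 + 403*I*√2 ≈ -3815.0 + 569.93*I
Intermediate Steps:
g = I*√2 (g = √(-2) = I*√2 ≈ 1.4142*I)
Z(L, D) = 4 + L (Z(L, D) = L + 4 = 4 + L)
p(m, F) = 9 - I*√2 (p(m, F) = (4 + 5) - I*√2 = 9 - I*√2)
-188 - 403*p(9, 19) = -188 - 403*(9 - I*√2) = -188 + (-3627 + 403*I*√2) = -3815 + 403*I*√2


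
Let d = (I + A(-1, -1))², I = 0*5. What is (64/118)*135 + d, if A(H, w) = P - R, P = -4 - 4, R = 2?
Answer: 10220/59 ≈ 173.22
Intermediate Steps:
P = -8
A(H, w) = -10 (A(H, w) = -8 - 1*2 = -8 - 2 = -10)
I = 0
d = 100 (d = (0 - 10)² = (-10)² = 100)
(64/118)*135 + d = (64/118)*135 + 100 = (64*(1/118))*135 + 100 = (32/59)*135 + 100 = 4320/59 + 100 = 10220/59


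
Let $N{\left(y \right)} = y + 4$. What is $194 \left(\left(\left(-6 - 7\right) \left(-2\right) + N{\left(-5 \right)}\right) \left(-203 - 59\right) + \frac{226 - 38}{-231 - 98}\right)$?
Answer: $- \frac{8895676}{7} \approx -1.2708 \cdot 10^{6}$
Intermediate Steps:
$N{\left(y \right)} = 4 + y$
$194 \left(\left(\left(-6 - 7\right) \left(-2\right) + N{\left(-5 \right)}\right) \left(-203 - 59\right) + \frac{226 - 38}{-231 - 98}\right) = 194 \left(\left(\left(-6 - 7\right) \left(-2\right) + \left(4 - 5\right)\right) \left(-203 - 59\right) + \frac{226 - 38}{-231 - 98}\right) = 194 \left(\left(\left(-13\right) \left(-2\right) - 1\right) \left(-262\right) + \frac{188}{-329}\right) = 194 \left(\left(26 - 1\right) \left(-262\right) + 188 \left(- \frac{1}{329}\right)\right) = 194 \left(25 \left(-262\right) - \frac{4}{7}\right) = 194 \left(-6550 - \frac{4}{7}\right) = 194 \left(- \frac{45854}{7}\right) = - \frac{8895676}{7}$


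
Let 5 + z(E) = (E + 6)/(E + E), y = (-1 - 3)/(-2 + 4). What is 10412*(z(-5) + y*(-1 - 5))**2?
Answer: 12392883/25 ≈ 4.9572e+5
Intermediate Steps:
y = -2 (y = -4/2 = -4*1/2 = -2)
z(E) = -5 + (6 + E)/(2*E) (z(E) = -5 + (E + 6)/(E + E) = -5 + (6 + E)/((2*E)) = -5 + (6 + E)*(1/(2*E)) = -5 + (6 + E)/(2*E))
10412*(z(-5) + y*(-1 - 5))**2 = 10412*((-9/2 + 3/(-5)) - 2*(-1 - 5))**2 = 10412*((-9/2 + 3*(-1/5)) - 2*(-6))**2 = 10412*((-9/2 - 3/5) + 12)**2 = 10412*(-51/10 + 12)**2 = 10412*(69/10)**2 = 10412*(4761/100) = 12392883/25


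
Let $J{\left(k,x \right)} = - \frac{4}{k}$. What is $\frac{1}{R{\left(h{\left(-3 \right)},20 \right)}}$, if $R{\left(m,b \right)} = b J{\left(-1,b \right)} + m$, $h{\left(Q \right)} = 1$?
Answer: $\frac{1}{81} \approx 0.012346$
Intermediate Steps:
$R{\left(m,b \right)} = m + 4 b$ ($R{\left(m,b \right)} = b \left(- \frac{4}{-1}\right) + m = b \left(\left(-4\right) \left(-1\right)\right) + m = b 4 + m = 4 b + m = m + 4 b$)
$\frac{1}{R{\left(h{\left(-3 \right)},20 \right)}} = \frac{1}{1 + 4 \cdot 20} = \frac{1}{1 + 80} = \frac{1}{81}$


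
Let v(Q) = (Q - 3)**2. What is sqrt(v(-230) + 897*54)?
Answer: sqrt(102727) ≈ 320.51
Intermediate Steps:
v(Q) = (-3 + Q)**2
sqrt(v(-230) + 897*54) = sqrt((-3 - 230)**2 + 897*54) = sqrt((-233)**2 + 48438) = sqrt(54289 + 48438) = sqrt(102727)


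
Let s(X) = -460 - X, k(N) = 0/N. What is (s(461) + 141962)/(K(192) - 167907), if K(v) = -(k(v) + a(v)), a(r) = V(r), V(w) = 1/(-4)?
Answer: -564164/671627 ≈ -0.84000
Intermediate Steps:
V(w) = -¼
a(r) = -¼
k(N) = 0
K(v) = ¼ (K(v) = -(0 - ¼) = -1*(-¼) = ¼)
(s(461) + 141962)/(K(192) - 167907) = ((-460 - 1*461) + 141962)/(¼ - 167907) = ((-460 - 461) + 141962)/(-671627/4) = (-921 + 141962)*(-4/671627) = 141041*(-4/671627) = -564164/671627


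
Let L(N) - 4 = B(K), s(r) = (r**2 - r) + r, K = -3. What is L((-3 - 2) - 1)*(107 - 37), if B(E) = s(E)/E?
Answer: 70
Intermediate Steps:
s(r) = r**2
B(E) = E (B(E) = E**2/E = E)
L(N) = 1 (L(N) = 4 - 3 = 1)
L((-3 - 2) - 1)*(107 - 37) = 1*(107 - 37) = 1*70 = 70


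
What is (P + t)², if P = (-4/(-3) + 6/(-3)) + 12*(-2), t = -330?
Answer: 1132096/9 ≈ 1.2579e+5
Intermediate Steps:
P = -74/3 (P = (-4*(-⅓) + 6*(-⅓)) - 24 = (4/3 - 2) - 24 = -⅔ - 24 = -74/3 ≈ -24.667)
(P + t)² = (-74/3 - 330)² = (-1064/3)² = 1132096/9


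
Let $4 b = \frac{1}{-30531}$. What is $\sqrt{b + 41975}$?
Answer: $\frac{\sqrt{156506635221369}}{61062} \approx 204.88$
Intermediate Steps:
$b = - \frac{1}{122124}$ ($b = \frac{1}{4 \left(-30531\right)} = \frac{1}{4} \left(- \frac{1}{30531}\right) = - \frac{1}{122124} \approx -8.1884 \cdot 10^{-6}$)
$\sqrt{b + 41975} = \sqrt{- \frac{1}{122124} + 41975} = \sqrt{\frac{5126154899}{122124}} = \frac{\sqrt{156506635221369}}{61062}$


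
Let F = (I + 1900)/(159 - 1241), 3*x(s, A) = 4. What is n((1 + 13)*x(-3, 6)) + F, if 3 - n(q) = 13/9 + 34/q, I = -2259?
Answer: 8987/136332 ≈ 0.065920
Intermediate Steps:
x(s, A) = 4/3 (x(s, A) = (⅓)*4 = 4/3)
n(q) = 14/9 - 34/q (n(q) = 3 - (13/9 + 34/q) = 3 + (-13/9 - 34/q) = 14/9 - 34/q)
F = 359/1082 (F = (-2259 + 1900)/(159 - 1241) = -359/(-1082) = -359*(-1/1082) = 359/1082 ≈ 0.33179)
n((1 + 13)*x(-3, 6)) + F = (14/9 - 34*3/(4*(1 + 13))) + 359/1082 = (14/9 - 34/(14*(4/3))) + 359/1082 = (14/9 - 34/56/3) + 359/1082 = (14/9 - 34*3/56) + 359/1082 = (14/9 - 51/28) + 359/1082 = -67/252 + 359/1082 = 8987/136332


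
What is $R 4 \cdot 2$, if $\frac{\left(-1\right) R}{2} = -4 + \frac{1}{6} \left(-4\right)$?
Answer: $\frac{224}{3} \approx 74.667$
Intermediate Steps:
$R = \frac{28}{3}$ ($R = - 2 \left(-4 + \frac{1}{6} \left(-4\right)\right) = - 2 \left(-4 - \frac{2}{3}\right) = \left(-2\right) \left(- \frac{14}{3}\right) = \frac{28}{3} \approx 9.3333$)
$R 4 \cdot 2 = \frac{28}{3} \cdot 4 \cdot 2 = \frac{112}{3} \cdot 2 = \frac{224}{3}$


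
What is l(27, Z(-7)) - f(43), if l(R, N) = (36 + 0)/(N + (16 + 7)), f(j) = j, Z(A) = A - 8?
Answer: -77/2 ≈ -38.500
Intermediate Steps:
Z(A) = -8 + A
l(R, N) = 36/(23 + N) (l(R, N) = 36/(N + 23) = 36/(23 + N))
l(27, Z(-7)) - f(43) = 36/(23 + (-8 - 7)) - 1*43 = 36/(23 - 15) - 43 = 36/8 - 43 = 36*(⅛) - 43 = 9/2 - 43 = -77/2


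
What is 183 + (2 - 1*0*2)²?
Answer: 187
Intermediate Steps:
183 + (2 - 1*0*2)² = 183 + (2 + 0*2)² = 183 + (2 + 0)² = 183 + 2² = 183 + 4 = 187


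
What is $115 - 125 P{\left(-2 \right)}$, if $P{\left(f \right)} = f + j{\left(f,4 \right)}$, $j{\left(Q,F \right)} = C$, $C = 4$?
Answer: $-135$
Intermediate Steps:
$j{\left(Q,F \right)} = 4$
$P{\left(f \right)} = 4 + f$ ($P{\left(f \right)} = f + 4 = 4 + f$)
$115 - 125 P{\left(-2 \right)} = 115 - 125 \left(4 - 2\right) = 115 - 250 = -135$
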